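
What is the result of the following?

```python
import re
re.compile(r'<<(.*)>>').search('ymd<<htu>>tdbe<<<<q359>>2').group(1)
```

`re.search` tries every starting position until one works.
The match spans [3:24] → '<<htu>>tdbe<<<<q359>>'.
Captured: group 1 = 'htu>>tdbe<<<<q359'.

'htu>>tdbe<<<<q359'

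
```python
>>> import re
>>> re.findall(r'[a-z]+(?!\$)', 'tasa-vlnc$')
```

Because the assertion is negative and zero-width, positions next to the forbidden text are skipped.
Walking the string: at [0:4] → 'tasa'; at [5:8] → 'vln'.
No capturing groups, so `findall` returns the 2 full match strings.

['tasa', 'vln']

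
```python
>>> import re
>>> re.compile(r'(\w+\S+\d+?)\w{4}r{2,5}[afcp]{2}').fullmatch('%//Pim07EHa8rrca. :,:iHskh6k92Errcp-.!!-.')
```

None

Pattern: one or more of a word character, then one or more of a non-whitespace character, then one or more of a digit (lazy) (captured); then exactly 4 of a word character, then 2 to 5 of a literal 'r'; then exactly 2 of one of [afcp].
`re.fullmatch` is like wrapping the pattern in `^…$` (in single-line mode).
Here there's no way to consume every character, so the call returns None.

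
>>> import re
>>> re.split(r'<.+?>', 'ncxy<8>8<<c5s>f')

['ncxy', '8', 'f']

Matches to split on: at [4:7] → '<8>'; at [8:14] → '<<c5s>'.
The string is cut at each match, leaving 3 pieces.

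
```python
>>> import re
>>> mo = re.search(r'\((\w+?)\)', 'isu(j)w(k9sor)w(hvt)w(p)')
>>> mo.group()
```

'(j)'

`re.search` scans for the first position where the pattern succeeds.
The match spans [3:6] → '(j)'.
Captured: group 1 = 'j'.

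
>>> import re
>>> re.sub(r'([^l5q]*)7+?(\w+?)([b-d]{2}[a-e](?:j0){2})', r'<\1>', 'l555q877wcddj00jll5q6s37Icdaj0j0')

Pattern: zero or more of any character except [l5q] (captured); then one or more of a literal '7' (lazy); then one or more of a word character (lazy) (captured); then exactly 2 of a character in [b-d], then a character in [a-e], then the literal 'j0' repeated 2 times (captured).
The replacement refers to a captured group, so each match is rewritten using its own captured text.

'l555q<87>'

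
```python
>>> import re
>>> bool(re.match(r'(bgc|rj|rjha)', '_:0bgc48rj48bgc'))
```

False

`re.match` only tries the pattern at the start of the string.
Here the string doesn't start with a match, so the call returns None, and `bool(None)` is False.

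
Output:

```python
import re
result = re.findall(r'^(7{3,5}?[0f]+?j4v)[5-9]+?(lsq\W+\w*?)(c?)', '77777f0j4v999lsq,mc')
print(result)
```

This matches anchored at the start of the string; then 3 to 5 of a literal '7' (lazy), then one or more of one of [0f] (lazy), then the literal 'j4v' (captured); then one or more of a character in [5-9] (lazy); then the literal 'lsq', then one or more of a non-word character, then zero or more of a word character (lazy) (captured); then optionally a literal 'c' (captured).
With the lazy modifier that quantifier settles for the fewest repetitions that let the rest of the pattern succeed (the atoms after it are unaffected and can still be greedy).
Walking the string: at [0:17] match '77777f0j4v999lsq,', groups = ('77777f0j4v', 'lsq,', '').
With 3 capturing groups, `findall` returns a 3-tuple per match.

[('77777f0j4v', 'lsq,', '')]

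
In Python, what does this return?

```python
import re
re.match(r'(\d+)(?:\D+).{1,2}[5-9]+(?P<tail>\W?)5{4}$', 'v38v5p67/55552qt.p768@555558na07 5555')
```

None

Pattern: one or more of a digit (captured); then one or more of a non-digit (non-capturing group); then 1 to 2 of any character, then one or more of a character in [5-9]; then optionally a non-word character (captured as 'tail'); then exactly 4 of a literal '5'; then anchored at the end.
`re.match` won't scan ahead — the pattern has to work from the very first character.
Here the string doesn't start with a match, so the call returns None.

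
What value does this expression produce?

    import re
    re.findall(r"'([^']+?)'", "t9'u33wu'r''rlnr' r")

Matches: at [2:9] match "'u33wu'", group 1 = 'u33wu'; at [11:17] match "'rlnr'", group 1 = 'rlnr'.
One capturing group, so `findall` returns just the captured substring from each match — 2 in all.

['u33wu', 'rlnr']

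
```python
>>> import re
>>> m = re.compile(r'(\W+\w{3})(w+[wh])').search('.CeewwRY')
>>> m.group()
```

'.Ceeww'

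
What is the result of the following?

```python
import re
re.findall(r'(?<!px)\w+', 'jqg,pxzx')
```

['jqg', 'pxzx']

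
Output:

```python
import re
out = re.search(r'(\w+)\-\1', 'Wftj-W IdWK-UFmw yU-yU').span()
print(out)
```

(17, 22)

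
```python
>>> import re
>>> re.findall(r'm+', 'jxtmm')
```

This matches one or more of a literal 'm'.
Scanning left to right: at [3:5] → 'mm'.
With no groups in the pattern, `findall` gives back each whole match — 1 here.

['mm']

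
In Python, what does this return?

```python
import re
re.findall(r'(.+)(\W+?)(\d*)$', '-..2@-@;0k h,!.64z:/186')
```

Pattern: one or more of any character (captured); then one or more of a non-word character (lazy) (captured); then zero or more of a digit (captured); then anchored at the end.
Matches: at [0:23] match '-..2@-@;0k h,!.64z:/186', groups = ('-..2@-@;0k h,!.64z:', '/', '186').
`findall` packs the 3 group values into a tuple for every match.

[('-..2@-@;0k h,!.64z:', '/', '186')]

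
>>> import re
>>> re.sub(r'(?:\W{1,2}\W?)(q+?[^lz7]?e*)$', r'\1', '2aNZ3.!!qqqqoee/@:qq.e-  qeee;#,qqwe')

'2aNZ3.!!qqqqoee/@:qq.e-  qeeeqqwe'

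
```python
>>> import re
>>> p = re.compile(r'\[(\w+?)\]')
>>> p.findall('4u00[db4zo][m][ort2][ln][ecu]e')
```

['db4zo', 'm', 'ort2', 'ln', 'ecu']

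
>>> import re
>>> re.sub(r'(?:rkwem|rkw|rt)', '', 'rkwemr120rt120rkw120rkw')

'r120120120'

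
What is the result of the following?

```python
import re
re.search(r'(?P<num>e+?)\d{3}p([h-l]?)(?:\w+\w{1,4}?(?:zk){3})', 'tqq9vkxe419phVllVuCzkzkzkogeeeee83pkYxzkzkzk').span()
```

(7, 44)

The match spans [7:44] → 'e419phVllVuCzkzkzkogeeeee83pkYxzkzkzk'.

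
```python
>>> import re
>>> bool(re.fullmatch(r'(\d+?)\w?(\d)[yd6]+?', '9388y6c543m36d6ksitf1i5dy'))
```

Pattern: one or more of a digit (lazy) (captured); then optionally a word character; then a digit (captured); then one or more of one of [yd6] (lazy).
For `fullmatch`, every character of the input must be accounted for by the pattern.
Here the pattern can't cover the whole string, so the call returns None, and `bool(None)` is False.

False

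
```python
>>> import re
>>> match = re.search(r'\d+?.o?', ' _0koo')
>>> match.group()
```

'0ko'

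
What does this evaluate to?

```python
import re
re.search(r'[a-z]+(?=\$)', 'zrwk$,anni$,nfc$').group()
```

Because the assertion is zero-width, the text it checks is not consumed and won't appear in the result.
`re.search` tries every starting position until one works.
The match spans [0:4] → 'zrwk'.

'zrwk'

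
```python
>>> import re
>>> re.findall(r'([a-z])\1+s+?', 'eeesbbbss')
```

['e', 'b']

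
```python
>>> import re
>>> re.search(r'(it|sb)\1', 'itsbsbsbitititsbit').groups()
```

('sb',)

The match spans [2:6] → 'sbsb'.
Captured: group 1 = 'sb'.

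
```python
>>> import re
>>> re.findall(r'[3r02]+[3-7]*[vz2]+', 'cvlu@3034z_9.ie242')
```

Pattern: one or more of one of [3r02], then zero or more of a character in [3-7]; then one or more of one of [vz2].
Walking the string: at [5:10] → '3034z'; at [15:18] → '242'.
No capturing groups, so `findall` returns the 2 full match strings.

['3034z', '242']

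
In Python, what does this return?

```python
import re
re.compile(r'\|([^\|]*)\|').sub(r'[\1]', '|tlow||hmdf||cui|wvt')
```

'[tlow][hmdf][cui]wvt'

Matches: at [0:6] → '|tlow|'; at [6:12] → '|hmdf|'; at [12:17] → '|cui|'.
Each match is replaced using the text its own group 1 captured.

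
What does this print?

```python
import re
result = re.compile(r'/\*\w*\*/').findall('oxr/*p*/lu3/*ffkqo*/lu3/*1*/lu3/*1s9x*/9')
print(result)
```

['/*p*/', '/*ffkqo*/', '/*1*/', '/*1s9x*/']

Since nothing is captured, `findall` lists the 4 matched substrings directly.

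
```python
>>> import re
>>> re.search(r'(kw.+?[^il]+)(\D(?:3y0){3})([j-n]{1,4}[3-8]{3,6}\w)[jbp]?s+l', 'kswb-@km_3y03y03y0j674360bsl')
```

None

This matches the literal 'kw', then one or more of any character (lazy), then one or more of any character except [il] (captured); then a non-digit, then the literal '3y0' repeated 3 times (captured); then 1 to 4 of a character in [j-n], then 3 to 6 of a character in [3-8], then a word character (captured); then optionally one of [jbp], then one or more of the literal 's'; then a literal 'l'.
`re.search` tries every starting position until one works.
Here nothing in the string fits, so the call returns None.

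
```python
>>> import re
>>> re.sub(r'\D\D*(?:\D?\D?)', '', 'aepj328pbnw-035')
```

'328035'

The pattern matches a non-digit, then zero or more of a non-digit; then optionally a non-digit, then optionally a non-digit (non-capturing group).
Matches: at [0:4] → 'aepj'; at [7:12] → 'pbnw-'.
Every occurrence is swapped for ''.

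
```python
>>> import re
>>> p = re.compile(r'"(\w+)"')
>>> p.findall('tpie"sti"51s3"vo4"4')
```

`findall` collects group 1 from each match (2 total).

['sti', 'vo4']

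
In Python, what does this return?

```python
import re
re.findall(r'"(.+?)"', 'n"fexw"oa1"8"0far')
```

A `+?`/`*?`/`{m,n}?` starts at its minimum and grows only as far as needed for what follows to match.
Scanning left to right: at [1:7] match '"fexw"', group 1 = 'fexw'; at [10:13] match '"8"', group 1 = '8'.
`findall` collects group 1 from each match (2 total).

['fexw', '8']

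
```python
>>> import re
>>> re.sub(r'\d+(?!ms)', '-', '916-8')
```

'---'

`(?!…)`/`(?<!…)` only lets a position through if the neighbouring text does NOT match; no characters are consumed.
Every occurrence is swapped for '-'.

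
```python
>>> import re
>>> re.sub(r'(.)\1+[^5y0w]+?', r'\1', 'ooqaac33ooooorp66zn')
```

'oa3op6n'

A backreference is literal: `\1` must see the identical characters the first group matched.
Matches: at [0:3] → 'ooq'; at [3:6] → 'aac'; at [6:9] → '33o'; at [9:14] → 'oooor'; at [15:18] → '66z'.
`\1` in the replacement pulls in group 1's text for each match.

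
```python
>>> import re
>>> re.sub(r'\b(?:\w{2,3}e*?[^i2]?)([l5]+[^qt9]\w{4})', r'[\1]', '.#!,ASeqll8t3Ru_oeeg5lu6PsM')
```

'.#!,[ll8t3Ru]_oeeg5lu6PsM'

Pattern: a word boundary (`\b`, zero-width); then 2 to 3 of a word character, then zero or more of the literal 'e' (lazy), then optionally any character except [i2] (non-capturing group); then one or more of one of [l5], then any character except [qt9], then exactly 4 of a word character (captured).
Matches: at [4:15] → 'ASeqll8t3Ru'.
`\1` in the replacement pulls in group 1's text for each match.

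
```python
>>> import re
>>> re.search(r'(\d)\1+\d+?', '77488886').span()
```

After group 1 captures some text, `\1` only succeeds where that same text appears again.
Unlike `match`, `search` isn't anchored — it looks for the pattern anywhere in the string.
The match spans [0:3] → '774'.
Captured: group 1 = '7'.

(0, 3)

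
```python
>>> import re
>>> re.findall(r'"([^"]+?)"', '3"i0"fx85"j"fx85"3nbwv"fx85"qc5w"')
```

['i0', 'j', '3nbwv', 'qc5w']

Walking the string: at [1:5] match '"i0"', group 1 = 'i0'; at [9:12] match '"j"', group 1 = 'j'; at [16:23] match '"3nbwv"', group 1 = '3nbwv'; at [27:33] match '"qc5w"', group 1 = 'qc5w'.
`findall` collects group 1 from each match (4 total).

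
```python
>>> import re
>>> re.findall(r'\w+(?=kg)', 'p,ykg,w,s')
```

['y']

The positive lookaround only admits positions where the adjacent text matches; those characters stay outside the span.
Matches: at [2:3] → 'y'.
`findall` yields the raw match text (1 of them) because the pattern has no groups.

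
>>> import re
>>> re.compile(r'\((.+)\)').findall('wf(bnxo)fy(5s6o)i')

Matches: at [2:16] match '(bnxo)fy(5s6o)', group 1 = 'bnxo)fy(5s6o'.
Because there's exactly one group, `findall` drops the full match and keeps group 1 from the one hit.

['bnxo)fy(5s6o']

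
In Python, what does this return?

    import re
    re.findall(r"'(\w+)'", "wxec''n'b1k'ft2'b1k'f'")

['n', 'ft2', 'f']

One capturing group, so `findall` returns just the captured substring from each match — 3 in all.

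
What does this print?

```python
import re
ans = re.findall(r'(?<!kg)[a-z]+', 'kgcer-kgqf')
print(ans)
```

['kgcer', 'kgqf']

The negative lookahead/lookbehind blocks any match where the forbidden context is present.
No capturing groups, so `findall` returns the 2 full match strings.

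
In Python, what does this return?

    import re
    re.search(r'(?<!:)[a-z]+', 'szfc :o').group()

'szfc'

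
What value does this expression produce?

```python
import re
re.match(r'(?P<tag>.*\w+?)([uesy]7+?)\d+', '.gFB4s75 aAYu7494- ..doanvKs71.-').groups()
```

The pattern matches zero or more of any character, then one or more of a word character (lazy) (captured as 'tag'); then one of [uesy], then one or more of the literal '7' (lazy) (captured); then one or more of a digit.
With `match`, the pattern is implicitly anchored at the beginning.
The match spans [0:30] → '.gFB4s75 aAYu7494- ..doanvKs71'.
Captured: group 1 = '.gFB4s75 aAYu7494- ..doanvK', group 2 = 's7'.

('.gFB4s75 aAYu7494- ..doanvK', 's7')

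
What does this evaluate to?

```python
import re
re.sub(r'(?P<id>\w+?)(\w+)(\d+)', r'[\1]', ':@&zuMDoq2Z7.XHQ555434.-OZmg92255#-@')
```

':@&[z].[X].-[O]#-@'

This matches one or more of a word character (lazy) (captured as 'id'); then one or more of a word character (captured); then one or more of a digit (captured).
The `?` after the quantifier makes it lazy — it takes as little as possible before letting the rest of the pattern try.
Matches: at [3:12] → 'zuMDoq2Z7'; at [13:22] → 'XHQ555434'; at [24:33] → 'OZmg92255'.
`\1` in the replacement pulls in group 1's text for each match.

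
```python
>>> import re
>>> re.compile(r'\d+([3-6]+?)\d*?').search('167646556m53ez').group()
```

'167646556'

The pattern matches one or more of a digit; then one or more of a character in [3-6] (lazy) (captured); then zero or more of a digit (lazy).
The match spans [0:9] → '167646556'.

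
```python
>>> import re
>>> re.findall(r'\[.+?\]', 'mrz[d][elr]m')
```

['[d]', '[elr]']

A non-greedy quantifier consumes as few characters as it can — just enough that the remainder of the pattern still matches from where it stops; whatever follows it matches normally.
Walking the string: at [3:6] → '[d]'; at [6:11] → '[elr]'.
`findall` yields the raw match text (2 of them) because the pattern has no groups.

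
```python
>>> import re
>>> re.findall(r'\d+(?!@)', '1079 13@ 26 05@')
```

['1079', '1', '26', '0']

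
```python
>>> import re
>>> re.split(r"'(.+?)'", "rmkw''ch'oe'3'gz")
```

Lazy quantifiers expand one character at a time until the remainder of the pattern can match.
Matches to split on: at [4:9] → "''ch'"; at [11:14] → "'3'".
With a capturing group present, the delimiter's captured portion is kept in the result list.

['rmkw', "'ch", 'oe', '3', 'gz']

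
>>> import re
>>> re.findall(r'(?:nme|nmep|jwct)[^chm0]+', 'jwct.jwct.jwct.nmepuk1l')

Walking the string: at [0:7] → 'jwct.jw'; at [10:16] → 'jwct.n'.
`findall` yields the raw match text (2 of them) because the pattern has no groups.

['jwct.jw', 'jwct.n']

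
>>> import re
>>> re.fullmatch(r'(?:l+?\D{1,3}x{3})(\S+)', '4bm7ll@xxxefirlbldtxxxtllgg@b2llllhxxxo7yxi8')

For `fullmatch`, every character of the input must be accounted for by the pattern.
Here there's no way to consume every character, so the call returns None.

None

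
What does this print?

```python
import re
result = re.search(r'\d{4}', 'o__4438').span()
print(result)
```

(3, 7)

Pattern: exactly 4 of a digit.
`search` walks the string left to right and returns the first match it finds.
The match spans [3:7] → '4438'.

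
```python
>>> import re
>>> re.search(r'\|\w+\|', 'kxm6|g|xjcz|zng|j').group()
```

'|g|'

Unlike `match`, `search` isn't anchored — it looks for the pattern anywhere in the string.
The match spans [4:7] → '|g|'.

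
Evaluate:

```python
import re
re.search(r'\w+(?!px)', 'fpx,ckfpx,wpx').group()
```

The negative lookaround is zero-width — it rules out positions where the adjacent text would match, without consuming anything.
`re.search` scans for the first position where the pattern succeeds.
The match spans [0:3] → 'fpx'.

'fpx'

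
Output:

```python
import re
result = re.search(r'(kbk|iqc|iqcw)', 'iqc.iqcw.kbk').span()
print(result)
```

The match spans [0:3] → 'iqc'.

(0, 3)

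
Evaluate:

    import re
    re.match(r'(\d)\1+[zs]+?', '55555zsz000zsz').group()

'55555z'

`re.match` only tries the pattern at the start of the string.
The match spans [0:6] → '55555z'.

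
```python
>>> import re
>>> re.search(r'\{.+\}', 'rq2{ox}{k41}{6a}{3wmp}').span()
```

`re.search` scans for the first position where the pattern succeeds.
The match spans [3:22] → '{ox}{k41}{6a}{3wmp}'.

(3, 22)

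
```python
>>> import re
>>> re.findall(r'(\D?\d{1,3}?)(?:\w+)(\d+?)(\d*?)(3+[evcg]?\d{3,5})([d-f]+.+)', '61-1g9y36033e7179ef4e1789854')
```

[('-1', '3', '', '3e7179', 'ef4e1789854')]

Pattern: optionally a non-digit, then 1 to 3 of a digit (lazy) (captured); then one or more of a word character (non-capturing group); then one or more of a digit (lazy) (captured); then zero or more of a digit (lazy) (captured); then one or more of the literal '3', then optionally one of [evcg], then 3 to 5 of a digit (captured); then one or more of a character in [d-f], then one or more of any character (captured).
Scanning left to right: at [2:28] match '-1g9y36033e7179ef4e1789854', groups = ('-1', '3', '', '3e7179', 'ef4e1789854').
`findall` packs the 5 group values into a tuple for every match.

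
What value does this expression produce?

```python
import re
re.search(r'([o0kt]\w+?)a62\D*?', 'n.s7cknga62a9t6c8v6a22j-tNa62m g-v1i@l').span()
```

Because the quantifier is non-greedy, it stops expanding at the earliest point where the rest of the pattern can succeed.
The match spans [5:11] → 'knga62'.

(5, 11)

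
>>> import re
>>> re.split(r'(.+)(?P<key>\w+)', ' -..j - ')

The pattern matches one or more of any character (captured); then one or more of a word character (captured as 'key').
`re.split` interleaves the captured-group text with the surrounding fragments.

['', ' -..', 'j', ' - ']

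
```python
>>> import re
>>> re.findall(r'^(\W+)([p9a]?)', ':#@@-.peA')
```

[(':#@@-.', 'p')]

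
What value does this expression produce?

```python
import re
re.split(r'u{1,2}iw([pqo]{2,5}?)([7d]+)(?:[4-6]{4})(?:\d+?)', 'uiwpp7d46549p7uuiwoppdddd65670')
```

['', 'pp', '7d', 'p7uuiwoppdddd65670']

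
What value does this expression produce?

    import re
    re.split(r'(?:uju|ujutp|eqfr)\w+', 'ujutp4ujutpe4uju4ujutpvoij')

Matches to split on: at [0:26] → 'ujutp4ujutpe4uju4ujutpvoij'.
The string is cut at each match, leaving 2 pieces.

['', '']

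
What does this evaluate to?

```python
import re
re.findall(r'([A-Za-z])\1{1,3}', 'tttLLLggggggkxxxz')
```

The backreference `\1` re-matches whatever the first group consumed, character for character.
Matches: at [0:3] match 'ttt', group 1 = 't'; at [3:6] match 'LLL', group 1 = 'L'; at [6:10] match 'gggg', group 1 = 'g'; at [10:12] match 'gg', group 1 = 'g'; at [13:16] match 'xxx', group 1 = 'x'.
Because there's exactly one group, `findall` drops the full match and keeps group 1 from each hit.

['t', 'L', 'g', 'g', 'x']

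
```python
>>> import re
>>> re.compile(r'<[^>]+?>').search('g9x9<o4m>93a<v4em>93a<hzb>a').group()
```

'<o4m>'

Unlike `match`, `search` isn't anchored — it looks for the pattern anywhere in the string.
The match spans [4:9] → '<o4m>'.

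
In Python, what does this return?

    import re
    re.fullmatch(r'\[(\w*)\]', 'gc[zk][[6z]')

None

`re.fullmatch` is like wrapping the pattern in `^…$` (in single-line mode).
Here there's no way to consume every character, so the call returns None.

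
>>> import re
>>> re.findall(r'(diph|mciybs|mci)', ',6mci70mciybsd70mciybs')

Alternation tries branches left to right and keeps the first one that lets the overall match succeed at that position.
Matches: at [2:5] match 'mci', group 1 = 'mci'; at [7:13] match 'mciybs', group 1 = 'mciybs'; at [16:22] match 'mciybs', group 1 = 'mciybs'.
Because there's exactly one group, `findall` drops the full match and keeps group 1 from each hit.

['mci', 'mciybs', 'mciybs']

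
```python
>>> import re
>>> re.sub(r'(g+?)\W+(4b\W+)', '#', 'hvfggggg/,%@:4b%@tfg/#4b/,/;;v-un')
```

'hvf#tf#v-un'

This matches one or more of a literal 'g' (lazy) (captured); then one or more of a non-word character; then the literal '4b', then one or more of a non-word character (captured).
Matches: at [3:17] → 'ggggg/,%@:4b%@'; at [19:29] → 'g/#4b/,/;;'.
Each match is replaced by '#'.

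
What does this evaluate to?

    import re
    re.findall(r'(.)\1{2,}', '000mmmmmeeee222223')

After group 1 captures some text, `\1` only succeeds where that same text appears again.
`findall` collects group 1 from each match (4 total).

['0', 'm', 'e', '2']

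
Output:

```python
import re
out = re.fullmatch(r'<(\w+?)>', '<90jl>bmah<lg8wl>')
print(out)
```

None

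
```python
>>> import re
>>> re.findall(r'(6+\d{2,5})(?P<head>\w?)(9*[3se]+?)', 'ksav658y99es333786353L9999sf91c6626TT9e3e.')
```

Lazy quantifiers expand one character at a time until the remainder of the pattern can match.
`findall` packs the 3 group values into a tuple for every match.

[('658', 'y', '99e'), ('6353', 'L', '9999s')]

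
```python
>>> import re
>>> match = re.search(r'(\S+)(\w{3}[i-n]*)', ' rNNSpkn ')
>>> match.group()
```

'rNNSpkn'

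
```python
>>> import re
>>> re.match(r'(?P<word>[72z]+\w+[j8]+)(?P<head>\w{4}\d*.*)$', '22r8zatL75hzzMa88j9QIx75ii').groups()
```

('22r8zatL75hzzMa88j', '9QIx75ii')

The pattern matches one or more of one of [72z], then one or more of a word character, then one or more of one of [j8] (captured as 'word'); then exactly 4 of a word character, then zero or more of a digit, then zero or more of any character (captured as 'head'); then anchored at the end.
With `match`, the pattern is implicitly anchored at the beginning.
The match spans [0:26] → '22r8zatL75hzzMa88j9QIx75ii'.
Captured: group 1 = '22r8zatL75hzzMa88j', group 2 = '9QIx75ii'.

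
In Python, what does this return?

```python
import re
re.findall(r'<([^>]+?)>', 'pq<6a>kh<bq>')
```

Matches: at [2:6] match '<6a>', group 1 = '6a'; at [8:12] match '<bq>', group 1 = 'bq'.
`findall` collects group 1 from each match (2 total).

['6a', 'bq']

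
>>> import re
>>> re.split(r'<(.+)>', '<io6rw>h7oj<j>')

Matches to split on: at [0:14] → '<io6rw>h7oj<j>'.
The group in the pattern means `split` returns the separators' captures alongside the pieces.

['', 'io6rw>h7oj<j', '']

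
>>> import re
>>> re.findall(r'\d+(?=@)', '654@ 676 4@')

['654', '4']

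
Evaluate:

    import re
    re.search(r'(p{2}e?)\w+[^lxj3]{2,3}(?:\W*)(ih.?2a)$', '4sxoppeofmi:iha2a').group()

'ppeofmi:iha2a'

The pattern matches exactly 2 of a literal 'p', then optionally a literal 'e' (captured); then one or more of a word character, then 2 to 3 of any character except [lxj3]; then zero or more of a non-word character (non-capturing group); then the literal 'ih', then optionally any character, then the literal '2a' (captured); then anchored at the end.
The match spans [4:17] → 'ppeofmi:iha2a'.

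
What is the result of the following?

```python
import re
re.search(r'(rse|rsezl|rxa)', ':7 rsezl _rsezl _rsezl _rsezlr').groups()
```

('rse',)

The match spans [3:6] → 'rse'.
Captured: group 1 = 'rse'.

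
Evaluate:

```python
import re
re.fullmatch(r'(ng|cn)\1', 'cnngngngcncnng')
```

None

`fullmatch` succeeds only if the pattern covers the string from start to end.
Here the pattern can't cover the whole string, so the call returns None.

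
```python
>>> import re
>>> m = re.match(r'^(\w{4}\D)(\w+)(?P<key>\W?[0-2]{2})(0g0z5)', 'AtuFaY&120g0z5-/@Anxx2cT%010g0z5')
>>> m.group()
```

'AtuFaY&120g0z5'

This matches anchored at the start of the string; then exactly 4 of a word character, then a non-digit (captured); then one or more of a word character (captured); then optionally a non-word character, then exactly 2 of a character in [0-2] (captured as 'key'); then the literal '0g', then the literal '0z', then the literal '5' (captured).
`re.match` won't scan ahead — the pattern has to work from the very first character.
The match spans [0:14] → 'AtuFaY&120g0z5'.
Captured: group 1 = 'AtuFa', group 2 = 'Y', group 3 = '&12', group 4 = '0g0z5'.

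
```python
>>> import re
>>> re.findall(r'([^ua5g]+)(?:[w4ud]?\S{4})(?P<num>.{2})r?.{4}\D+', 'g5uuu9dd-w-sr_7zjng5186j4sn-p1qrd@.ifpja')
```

[('9dd-w-sr_7zjn', '6j')]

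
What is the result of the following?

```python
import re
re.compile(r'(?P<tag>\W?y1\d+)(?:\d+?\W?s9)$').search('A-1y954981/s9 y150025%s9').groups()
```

The match spans [13:24] → ' y150025%s9'.
Captured: group 1 = ' y15002'.

(' y15002',)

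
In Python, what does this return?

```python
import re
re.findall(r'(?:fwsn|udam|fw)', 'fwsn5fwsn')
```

Branches in `(...|...)` are attempted left-to-right; the first branch that allows the whole pattern to succeed is taken.
`findall` yields the raw match text (2 of them) because the pattern has no groups.

['fwsn', 'fwsn']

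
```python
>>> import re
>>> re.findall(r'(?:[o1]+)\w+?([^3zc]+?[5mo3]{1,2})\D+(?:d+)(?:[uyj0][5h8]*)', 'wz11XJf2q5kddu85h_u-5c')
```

Pattern: one or more of one of [o1] (non-capturing group); then one or more of a word character (lazy); then one or more of any character except [3zc] (lazy), then 1 to 2 of one of [5mo3] (captured); then one or more of a non-digit; then one or more of a literal 'd' (non-capturing group); then one of [uyj0], then zero or more of one of [5h8] (non-capturing group).
Walking the string: at [2:17] match '11XJf2q5kddu85h', group 1 = 'Jf2q5'.
Because there's exactly one group, `findall` drops the full match and keeps group 1 from the one hit.

['Jf2q5']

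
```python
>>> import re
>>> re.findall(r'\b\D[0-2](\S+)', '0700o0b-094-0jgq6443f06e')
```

['94-0jgq6443f06e']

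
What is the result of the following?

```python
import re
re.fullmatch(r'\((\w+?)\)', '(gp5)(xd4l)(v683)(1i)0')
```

None

`fullmatch` succeeds only if the pattern covers the string from start to end.
Here the pattern can't cover the whole string, so the call returns None.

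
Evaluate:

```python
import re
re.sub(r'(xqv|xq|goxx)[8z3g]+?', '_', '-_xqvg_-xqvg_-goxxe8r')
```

'-___-__-goxxe8r'

Each match is replaced by '_'.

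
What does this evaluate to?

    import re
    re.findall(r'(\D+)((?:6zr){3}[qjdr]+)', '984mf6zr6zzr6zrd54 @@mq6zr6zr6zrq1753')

[(' @@mq', '6zr6zr6zrq')]

2 groups means the one result is a tuple of 2 captured strings — 1 here.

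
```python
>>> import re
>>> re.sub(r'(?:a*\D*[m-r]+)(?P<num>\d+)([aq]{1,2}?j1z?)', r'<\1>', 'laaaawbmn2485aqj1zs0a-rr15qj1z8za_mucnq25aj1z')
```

The pattern matches zero or more of a literal 'a', then zero or more of a non-digit, then one or more of a character in [m-r] (non-capturing group); then one or more of a digit (captured as 'num'); then 1 to 2 of one of [aq] (lazy), then the literal 'j1', then optionally the literal 'z' (captured).
Matches: at [0:18] → 'laaaawbmn2485aqj1z'; at [20:30] → 'a-rr15qj1z'; at [31:45] → 'za_mucnq25aj1z'.
Each match is replaced using the text its own group 1 captured.

'<2485>s0<15>8<25>'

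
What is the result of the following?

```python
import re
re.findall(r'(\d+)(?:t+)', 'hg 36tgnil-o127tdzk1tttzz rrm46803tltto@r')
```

['36', '127', '1', '46803']

This matches one or more of a digit (captured); then one or more of a literal 't' (non-capturing group).
With a single group, `findall` returns only what that group captured — 4 items.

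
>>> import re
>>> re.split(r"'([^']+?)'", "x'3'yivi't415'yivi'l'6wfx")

Matches to split on: at [1:4] → "'3'"; at [8:14] → "'t415'"; at [18:21] → "'l'".
The group in the pattern means `split` returns the separators' captures alongside the pieces.

['x', '3', 'yivi', 't415', 'yivi', 'l', '6wfx']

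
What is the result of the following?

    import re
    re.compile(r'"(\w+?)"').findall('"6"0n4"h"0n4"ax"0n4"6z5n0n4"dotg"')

Walking the string: at [0:3] match '"6"', group 1 = '6'; at [6:9] match '"h"', group 1 = 'h'; at [12:16] match '"ax"', group 1 = 'ax'; at [19:28] match '"6z5n0n4"', group 1 = '6z5n0n4'.
Because there's exactly one group, `findall` drops the full match and keeps group 1 from each hit.

['6', 'h', 'ax', '6z5n0n4']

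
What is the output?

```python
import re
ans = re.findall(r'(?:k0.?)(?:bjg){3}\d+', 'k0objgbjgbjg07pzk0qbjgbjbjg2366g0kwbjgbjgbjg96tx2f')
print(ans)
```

['k0objgbjgbjg07']

Pattern: the literal 'k0', then optionally any character (non-capturing group); then the literal 'bjg' repeated 3 times, then one or more of a digit.
Walking the string: at [0:14] → 'k0objgbjgbjg07'.
With no groups in the pattern, `findall` gives back each whole match — 1 here.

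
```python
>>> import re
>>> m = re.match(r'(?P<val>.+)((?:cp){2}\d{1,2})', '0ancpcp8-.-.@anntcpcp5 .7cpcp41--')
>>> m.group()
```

'0ancpcp8-.-.@anntcpcp5 .7cpcp41'

`re.match` only tries the pattern at the start of the string.
The match spans [0:31] → '0ancpcp8-.-.@anntcpcp5 .7cpcp41'.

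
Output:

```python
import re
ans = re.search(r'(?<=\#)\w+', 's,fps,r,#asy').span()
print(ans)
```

(9, 12)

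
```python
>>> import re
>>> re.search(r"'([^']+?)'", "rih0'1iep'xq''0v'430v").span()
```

(4, 10)

Unlike `match`, `search` isn't anchored — it looks for the pattern anywhere in the string.
The match spans [4:10] → "'1iep'".
Captured: group 1 = '1iep'.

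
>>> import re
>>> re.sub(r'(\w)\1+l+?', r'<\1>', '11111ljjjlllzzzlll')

'<1><j>ll<z>ll'

The backreference `\1` re-matches whatever the first group consumed, character for character.
Matches: at [0:6] → '11111l'; at [6:10] → 'jjjl'; at [12:16] → 'zzzl'.
`\1` in the replacement pulls in group 1's text for each match.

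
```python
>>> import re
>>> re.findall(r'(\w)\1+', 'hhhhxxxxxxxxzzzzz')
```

After group 1 captures some text, `\1` only succeeds where that same text appears again.
`findall` collects group 1 from each match (3 total).

['h', 'x', 'z']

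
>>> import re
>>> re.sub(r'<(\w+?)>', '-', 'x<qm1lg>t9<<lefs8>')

Each match is replaced by '-'.

'x-t9<-'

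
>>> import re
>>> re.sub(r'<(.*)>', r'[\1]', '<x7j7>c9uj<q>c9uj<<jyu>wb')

'[x7j7>c9uj<q>c9uj<<jyu]wb'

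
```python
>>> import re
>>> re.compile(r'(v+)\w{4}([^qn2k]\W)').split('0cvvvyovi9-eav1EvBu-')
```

['0c', 'vvv', '9-', 'ea', 'v', 'u-', '']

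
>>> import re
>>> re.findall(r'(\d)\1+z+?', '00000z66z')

`\1` is not a pattern — it's the concrete string captured by group 1, re-applied verbatim.
Walking the string: at [0:6] match '00000z', group 1 = '0'; at [6:9] match '66z', group 1 = '6'.
Because there's exactly one group, `findall` drops the full match and keeps group 1 from each hit.

['0', '6']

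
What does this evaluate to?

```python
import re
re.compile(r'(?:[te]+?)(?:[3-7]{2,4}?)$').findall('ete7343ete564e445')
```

The pattern matches one or more of one of [te] (lazy) (non-capturing group); then 2 to 4 of a character in [3-7] (lazy) (non-capturing group); then anchored at the end.
Walking the string: at [13:17] → 'e445'.
`findall` yields the raw match text (1 of them) because the pattern has no groups.

['e445']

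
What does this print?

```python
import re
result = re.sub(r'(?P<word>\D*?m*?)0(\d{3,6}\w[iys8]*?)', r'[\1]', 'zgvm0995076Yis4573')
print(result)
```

[zgvm]is4573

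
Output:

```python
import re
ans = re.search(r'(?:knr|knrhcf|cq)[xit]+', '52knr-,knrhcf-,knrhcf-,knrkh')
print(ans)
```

Here the pattern never matches, so the call returns None.

None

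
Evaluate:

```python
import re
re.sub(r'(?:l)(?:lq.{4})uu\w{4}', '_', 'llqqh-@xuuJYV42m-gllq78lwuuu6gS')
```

This matches a literal 'l' (non-capturing group); then the literal 'lq', then exactly 4 of any character (non-capturing group); then the literal 'uu', then exactly 4 of a word character.
Matches: at [18:31] → 'llq78lwuuu6gS'.
`sub` substitutes '_' at each match site.

'llqqh-@xuuJYV42m-g_'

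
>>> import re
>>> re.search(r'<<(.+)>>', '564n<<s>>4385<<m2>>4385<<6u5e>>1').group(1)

's>>4385<<m2>>4385<<6u5e'

`re.search` tries every starting position until one works.
The match spans [4:31] → '<<s>>4385<<m2>>4385<<6u5e>>'.
Captured: group 1 = 's>>4385<<m2>>4385<<6u5e'.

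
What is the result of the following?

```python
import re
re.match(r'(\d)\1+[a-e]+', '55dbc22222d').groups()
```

A backreference is literal: `\1` must see the identical characters the first group matched.
`match` is anchored at position 0; if the pattern doesn't fit there, it returns None.
The match spans [0:5] → '55dbc'.
Captured: group 1 = '5'.

('5',)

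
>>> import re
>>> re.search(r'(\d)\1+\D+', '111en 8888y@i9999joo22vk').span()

(0, 6)

The backreference `\1` re-matches whatever the first group consumed, character for character.
The match spans [0:6] → '111en '.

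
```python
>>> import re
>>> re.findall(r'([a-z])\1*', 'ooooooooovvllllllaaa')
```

After group 1 captures some text, `\1` only succeeds where that same text appears again.
One capturing group, so `findall` returns just the captured substring from each match — 4 in all.

['o', 'v', 'l', 'a']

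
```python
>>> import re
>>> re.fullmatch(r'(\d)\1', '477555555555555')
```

None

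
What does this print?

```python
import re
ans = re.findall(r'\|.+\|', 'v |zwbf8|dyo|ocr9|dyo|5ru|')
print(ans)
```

Since nothing is captured, `findall` lists the 1 matched substring directly.

['|zwbf8|dyo|ocr9|dyo|5ru|']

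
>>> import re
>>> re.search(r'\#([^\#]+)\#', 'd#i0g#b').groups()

`re.search` scans for the first position where the pattern succeeds.
The match spans [1:6] → '#i0g#'.
Captured: group 1 = 'i0g'.

('i0g',)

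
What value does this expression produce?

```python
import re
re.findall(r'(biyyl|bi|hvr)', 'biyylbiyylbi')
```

['biyyl', 'biyyl', 'bi']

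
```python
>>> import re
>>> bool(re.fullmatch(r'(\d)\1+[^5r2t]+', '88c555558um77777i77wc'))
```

After group 1 captures some text, `\1` only succeeds where that same text appears again.
`re.fullmatch` is like wrapping the pattern in `^…$` (in single-line mode).
Here the string isn't matched end-to-end, so the call returns None, and `bool(None)` is False.

False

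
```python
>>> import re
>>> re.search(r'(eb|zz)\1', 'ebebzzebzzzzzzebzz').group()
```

A backreference is literal: `\1` must see the identical characters the first group matched.
`re.search` tries every starting position until one works.
The match spans [0:4] → 'ebeb'.
Captured: group 1 = 'eb'.

'ebeb'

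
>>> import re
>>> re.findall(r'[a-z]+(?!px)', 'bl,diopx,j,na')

`(?!…)`/`(?<!…)` only lets a position through if the neighbouring text does NOT match; no characters are consumed.
No capturing groups, so `findall` returns the 4 full match strings.

['bl', 'diopx', 'j', 'na']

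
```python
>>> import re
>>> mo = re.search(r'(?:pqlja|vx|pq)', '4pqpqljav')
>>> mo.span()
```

The match spans [1:3] → 'pq'.

(1, 3)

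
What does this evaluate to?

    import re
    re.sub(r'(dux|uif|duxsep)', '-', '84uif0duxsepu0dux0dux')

Branches in `(...|...)` are attempted left-to-right; the first branch that allows the whole pattern to succeed is taken.
Matches: at [2:5] → 'uif'; at [6:9] → 'dux'; at [14:17] → 'dux'; at [18:21] → 'dux'.
Every occurrence is swapped for '-'.

'84-0-sepu0-0-'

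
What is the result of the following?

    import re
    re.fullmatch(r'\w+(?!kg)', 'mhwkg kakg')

`fullmatch` succeeds only if the pattern covers the string from start to end.
Here the pattern can't cover the whole string, so the call returns None.

None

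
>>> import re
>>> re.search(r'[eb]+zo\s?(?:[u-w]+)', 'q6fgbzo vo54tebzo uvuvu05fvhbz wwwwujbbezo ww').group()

'bzo v'

This matches one or more of one of [eb], then the literal 'zo', then optionally whitespace; then one or more of a character in [u-w] (non-capturing group).
The match spans [4:9] → 'bzo v'.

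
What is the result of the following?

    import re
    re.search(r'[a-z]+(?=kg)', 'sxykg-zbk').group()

'sxy'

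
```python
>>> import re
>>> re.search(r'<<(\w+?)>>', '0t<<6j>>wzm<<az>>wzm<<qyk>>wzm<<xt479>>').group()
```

'<<6j>>'

The match spans [2:8] → '<<6j>>'.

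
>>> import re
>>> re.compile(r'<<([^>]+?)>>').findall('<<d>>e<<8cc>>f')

Walking the string: at [0:5] match '<<d>>', group 1 = 'd'; at [6:13] match '<<8cc>>', group 1 = '8cc'.
One capturing group, so `findall` returns just the captured substring from each match — 2 in all.

['d', '8cc']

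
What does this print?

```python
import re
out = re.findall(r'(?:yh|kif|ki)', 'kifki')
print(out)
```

Alternation tries branches left to right and keeps the first one that lets the overall match succeed at that position.
Matches: at [0:3] → 'kif'; at [3:5] → 'ki'.
`findall` yields the raw match text (2 of them) because the pattern has no groups.

['kif', 'ki']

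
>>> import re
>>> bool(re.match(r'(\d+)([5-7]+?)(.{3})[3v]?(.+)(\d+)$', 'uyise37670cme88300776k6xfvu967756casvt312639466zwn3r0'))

False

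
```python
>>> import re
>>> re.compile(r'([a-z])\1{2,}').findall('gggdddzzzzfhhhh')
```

A backreference is literal: `\1` must see the identical characters the first group matched.
Walking the string: at [0:3] match 'ggg', group 1 = 'g'; at [3:6] match 'ddd', group 1 = 'd'; at [6:10] match 'zzzz', group 1 = 'z'; at [11:15] match 'hhhh', group 1 = 'h'.
`findall` collects group 1 from each match (4 total).

['g', 'd', 'z', 'h']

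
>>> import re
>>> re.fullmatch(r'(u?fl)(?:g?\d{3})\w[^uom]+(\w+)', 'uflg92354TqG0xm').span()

(0, 15)

The pattern matches optionally the literal 'u', then the literal 'fl' (captured); then optionally the literal 'g', then exactly 3 of a digit (non-capturing group); then a word character; then one or more of any character except [uom]; then one or more of a word character (captured).
`fullmatch` succeeds only if the pattern covers the string from start to end.
The match spans [0:15] → 'uflg92354TqG0xm'.
Captured: group 1 = 'ufl', group 2 = 'm'.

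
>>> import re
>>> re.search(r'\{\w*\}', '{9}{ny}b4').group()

The match spans [0:3] → '{9}'.

'{9}'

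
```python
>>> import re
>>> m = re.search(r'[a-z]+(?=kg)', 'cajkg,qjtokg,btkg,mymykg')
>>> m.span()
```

The `(?=…)`/`(?<=…)` assertion just peeks at neighbouring text; it doesn't advance the match position.
Unlike `match`, `search` isn't anchored — it looks for the pattern anywhere in the string.
The match spans [0:3] → 'caj'.

(0, 3)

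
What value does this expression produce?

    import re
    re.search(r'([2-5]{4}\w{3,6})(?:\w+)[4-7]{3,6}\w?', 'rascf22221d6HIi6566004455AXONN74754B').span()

This matches exactly 4 of a character in [2-5], then 3 to 6 of a word character (captured); then one or more of a word character (non-capturing group); then 3 to 6 of a character in [4-7], then optionally a word character.
`search` walks the string left to right and returns the first match it finds.
The match spans [5:36] → '22221d6HIi6566004455AXONN74754B'.
Captured: group 1 = '22221d6HIi'.

(5, 36)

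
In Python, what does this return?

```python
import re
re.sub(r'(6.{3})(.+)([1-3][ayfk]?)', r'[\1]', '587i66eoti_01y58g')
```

The pattern matches a literal '6', then exactly 3 of any character (captured); then one or more of any character (captured); then a character in [1-3], then optionally one of [ayfk] (captured).
Matches: at [4:14] → '66eoti_01y'.
`\1` in the replacement pulls in group 1's text for each match.

'587i[66eo]58g'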